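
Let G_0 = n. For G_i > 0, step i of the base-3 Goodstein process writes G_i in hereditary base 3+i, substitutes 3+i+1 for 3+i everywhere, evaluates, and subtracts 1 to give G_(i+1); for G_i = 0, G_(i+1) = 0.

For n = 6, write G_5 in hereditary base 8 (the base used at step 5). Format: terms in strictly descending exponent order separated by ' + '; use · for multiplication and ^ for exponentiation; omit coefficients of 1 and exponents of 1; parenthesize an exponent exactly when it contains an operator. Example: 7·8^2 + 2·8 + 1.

7

base 3: 6 = 2·3; at 4: 2·4 = 8; next = 7
base 4: 7 = 4 + 3; at 5: 5 + 3 = 8; next = 7
base 5: 7 = 5 + 2; at 6: 6 + 2 = 8; next = 7
base 6: 7 = 6 + 1; at 7: 7 + 1 = 8; next = 7
base 7: 7 = 7; at 8: 8 = 8; next = 7
base 8: 7 = 7; at 9: 7 = 7; next = 6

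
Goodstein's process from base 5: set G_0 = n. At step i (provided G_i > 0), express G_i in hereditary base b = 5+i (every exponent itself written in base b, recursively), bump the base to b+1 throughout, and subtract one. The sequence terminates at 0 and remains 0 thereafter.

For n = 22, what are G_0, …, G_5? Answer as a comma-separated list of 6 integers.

22, 25, 28, 31, 33, 35

i=0: 22 = 4·5 + 2 (b=5); 5→6: 4·6 + 2 = 26; 26−1 = 25
i=1: 25 = 4·6 + 1 (b=6); 6→7: 4·7 + 1 = 29; 29−1 = 28
i=2: 28 = 4·7 (b=7); 7→8: 4·8 = 32; 32−1 = 31
i=3: 31 = 3·8 + 7 (b=8); 8→9: 3·9 + 7 = 34; 34−1 = 33
i=4: 33 = 3·9 + 6 (b=9); 9→10: 3·10 + 6 = 36; 36−1 = 35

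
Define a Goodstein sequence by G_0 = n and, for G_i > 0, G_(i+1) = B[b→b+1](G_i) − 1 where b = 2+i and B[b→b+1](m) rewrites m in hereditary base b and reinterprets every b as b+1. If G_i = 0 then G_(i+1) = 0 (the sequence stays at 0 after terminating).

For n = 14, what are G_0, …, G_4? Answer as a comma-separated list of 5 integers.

14, 110, 1281, 18750, 326591

G_0 = 14. HB_2(14) = 2^(2 + 1) + 2^2 + 2. Bump = 111. G_1 = 110.
G_1 = 110. HB_3(110) = 3^(3 + 1) + 3^3 + 2. Bump = 1282. G_2 = 1281.
G_2 = 1281. HB_4(1281) = 4^(4 + 1) + 4^4 + 1. Bump = 18751. G_3 = 18750.
G_3 = 18750. HB_5(18750) = 5^(5 + 1) + 5^5. Bump = 326592. G_4 = 326591.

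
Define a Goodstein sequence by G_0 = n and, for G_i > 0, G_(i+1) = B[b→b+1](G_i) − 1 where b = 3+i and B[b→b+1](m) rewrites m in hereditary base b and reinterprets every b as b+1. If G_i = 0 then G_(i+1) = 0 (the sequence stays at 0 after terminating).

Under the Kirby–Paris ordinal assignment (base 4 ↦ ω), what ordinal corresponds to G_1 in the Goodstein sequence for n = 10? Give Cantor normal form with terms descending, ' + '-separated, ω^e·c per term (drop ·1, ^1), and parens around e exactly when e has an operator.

i=0: 10 = 3^2 + 1 (b=3); 3→4: 4^2 + 1 = 17; 17−1 = 16
i=1: 16 = 4^2 (b=4); 4→5: 5^2 = 25; 25−1 = 24

ω^2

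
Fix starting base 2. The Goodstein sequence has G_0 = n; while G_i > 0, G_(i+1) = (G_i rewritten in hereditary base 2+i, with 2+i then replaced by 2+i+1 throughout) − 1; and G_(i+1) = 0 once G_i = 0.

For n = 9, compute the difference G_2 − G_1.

G_0 = 9. HB_2(9) = 2^(2 + 1) + 1. Bump = 82. G_1 = 81.
G_1 = 81. HB_3(81) = 3^(3 + 1). Bump = 1024. G_2 = 1023.

942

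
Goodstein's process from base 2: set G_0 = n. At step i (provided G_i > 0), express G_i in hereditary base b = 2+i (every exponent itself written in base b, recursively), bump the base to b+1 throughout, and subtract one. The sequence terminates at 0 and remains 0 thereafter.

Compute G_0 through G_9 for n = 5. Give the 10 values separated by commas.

(0) 5|_2 = 2^2 + 1 ↦ 3^3 + 1|_3 = 28 ⇒ 27
(1) 27|_3 = 3^3 ↦ 4^4|_4 = 256 ⇒ 255
(2) 255|_4 = 3·4^3 + 3·4^2 + 3·4 + 3 ↦ 3·5^3 + 3·5^2 + 3·5 + 3|_5 = 468 ⇒ 467
(3) 467|_5 = 3·5^3 + 3·5^2 + 3·5 + 2 ↦ 3·6^3 + 3·6^2 + 3·6 + 2|_6 = 776 ⇒ 775
(4) 775|_6 = 3·6^3 + 3·6^2 + 3·6 + 1 ↦ 3·7^3 + 3·7^2 + 3·7 + 1|_7 = 1198 ⇒ 1197
(5) 1197|_7 = 3·7^3 + 3·7^2 + 3·7 ↦ 3·8^3 + 3·8^2 + 3·8|_8 = 1752 ⇒ 1751
(6) 1751|_8 = 3·8^3 + 3·8^2 + 2·8 + 7 ↦ 3·9^3 + 3·9^2 + 2·9 + 7|_9 = 2455 ⇒ 2454
(7) 2454|_9 = 3·9^3 + 3·9^2 + 2·9 + 6 ↦ 3·10^3 + 3·10^2 + 2·10 + 6|_10 = 3326 ⇒ 3325
(8) 3325|_10 = 3·10^3 + 3·10^2 + 2·10 + 5 ↦ 3·11^3 + 3·11^2 + 2·11 + 5|_11 = 4383 ⇒ 4382

5, 27, 255, 467, 775, 1197, 1751, 2454, 3325, 4382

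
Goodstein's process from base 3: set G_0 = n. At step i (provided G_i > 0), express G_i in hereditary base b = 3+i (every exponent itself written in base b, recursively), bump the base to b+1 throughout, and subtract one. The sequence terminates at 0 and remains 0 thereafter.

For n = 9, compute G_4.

step 0: 9 = 3^2; sub 4 for 3: 4^2; = 16; G_1 = 16−1 = 15
step 1: 15 = 3·4 + 3; sub 5 for 4: 3·5 + 3; = 18; G_2 = 18−1 = 17
step 2: 17 = 3·5 + 2; sub 6 for 5: 3·6 + 2; = 20; G_3 = 20−1 = 19
step 3: 19 = 3·6 + 1; sub 7 for 6: 3·7 + 1; = 22; G_4 = 22−1 = 21
step 4: 21 = 3·7; sub 8 for 7: 3·8; = 24; G_5 = 24−1 = 23

21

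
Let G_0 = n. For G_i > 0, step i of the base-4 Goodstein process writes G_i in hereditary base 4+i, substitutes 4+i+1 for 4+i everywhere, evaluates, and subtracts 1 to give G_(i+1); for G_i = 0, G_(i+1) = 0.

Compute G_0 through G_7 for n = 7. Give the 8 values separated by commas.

7, 7, 7, 7, 7, 6, 5, 4

G_0=7  [base 4] 4 + 3  →[4↦5]→  5 + 3 = 8  −1 ⇒ G_1=7
G_1=7  [base 5] 5 + 2  →[5↦6]→  6 + 2 = 8  −1 ⇒ G_2=7
G_2=7  [base 6] 6 + 1  →[6↦7]→  7 + 1 = 8  −1 ⇒ G_3=7
G_3=7  [base 7] 7  →[7↦8]→  8 = 8  −1 ⇒ G_4=7
G_4=7  [base 8] 7  →[8↦9]→  7 = 7  −1 ⇒ G_5=6
G_5=6  [base 9] 6  →[9↦10]→  6 = 6  −1 ⇒ G_6=5
G_6=5  [base 10] 5  →[10↦11]→  5 = 5  −1 ⇒ G_7=4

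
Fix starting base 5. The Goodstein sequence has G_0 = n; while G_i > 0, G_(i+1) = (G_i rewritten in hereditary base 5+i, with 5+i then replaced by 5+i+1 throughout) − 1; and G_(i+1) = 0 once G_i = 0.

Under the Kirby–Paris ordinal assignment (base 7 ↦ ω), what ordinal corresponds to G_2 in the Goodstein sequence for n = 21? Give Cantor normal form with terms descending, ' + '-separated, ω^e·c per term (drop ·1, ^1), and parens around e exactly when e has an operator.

21 —HB5→ 4·5 + 1 —bump→ 4·6 + 1 = 25 —(−1)→ 24
24 —HB6→ 4·6 —bump→ 4·7 = 28 —(−1)→ 27

ω·3 + 6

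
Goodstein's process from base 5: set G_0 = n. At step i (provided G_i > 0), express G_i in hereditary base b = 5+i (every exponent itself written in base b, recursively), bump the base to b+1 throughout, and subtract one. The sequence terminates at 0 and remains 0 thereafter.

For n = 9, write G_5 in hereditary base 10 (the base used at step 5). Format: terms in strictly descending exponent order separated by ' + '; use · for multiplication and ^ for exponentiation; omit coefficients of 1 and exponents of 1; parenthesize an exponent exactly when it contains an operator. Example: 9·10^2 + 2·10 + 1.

[0] 9 ≡ 5 + 4 (base 5). Lift 6: 10. −1: 9.
[1] 9 ≡ 6 + 3 (base 6). Lift 7: 10. −1: 9.
[2] 9 ≡ 7 + 2 (base 7). Lift 8: 10. −1: 9.
[3] 9 ≡ 8 + 1 (base 8). Lift 9: 10. −1: 9.
[4] 9 ≡ 9 (base 9). Lift 10: 10. −1: 9.
[5] 9 ≡ 9 (base 10). Lift 11: 9. −1: 8.

9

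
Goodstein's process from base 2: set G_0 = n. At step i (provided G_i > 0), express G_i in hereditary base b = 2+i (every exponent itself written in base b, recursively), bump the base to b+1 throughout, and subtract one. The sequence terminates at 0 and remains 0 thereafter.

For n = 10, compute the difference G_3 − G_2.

(0) 10|_2 = 2^(2 + 1) + 2 ↦ 3^(3 + 1) + 3|_3 = 84 ⇒ 83
(1) 83|_3 = 3^(3 + 1) + 2 ↦ 4^(4 + 1) + 2|_4 = 1026 ⇒ 1025
(2) 1025|_4 = 4^(4 + 1) + 1 ↦ 5^(5 + 1) + 1|_5 = 15626 ⇒ 15625

14600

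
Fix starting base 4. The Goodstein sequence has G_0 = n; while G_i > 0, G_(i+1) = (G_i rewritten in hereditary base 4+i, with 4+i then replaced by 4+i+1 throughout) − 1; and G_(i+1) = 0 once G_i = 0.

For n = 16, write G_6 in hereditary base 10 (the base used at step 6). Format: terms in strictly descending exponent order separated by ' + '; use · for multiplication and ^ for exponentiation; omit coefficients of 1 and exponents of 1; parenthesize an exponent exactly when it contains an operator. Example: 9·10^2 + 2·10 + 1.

G_0 = 16. HB_4(16) = 4^2. Bump = 25. G_1 = 24.
G_1 = 24. HB_5(24) = 4·5 + 4. Bump = 28. G_2 = 27.
G_2 = 27. HB_6(27) = 4·6 + 3. Bump = 31. G_3 = 30.
G_3 = 30. HB_7(30) = 4·7 + 2. Bump = 34. G_4 = 33.
G_4 = 33. HB_8(33) = 4·8 + 1. Bump = 37. G_5 = 36.
G_5 = 36. HB_9(36) = 4·9. Bump = 40. G_6 = 39.
G_6 = 39. HB_10(39) = 3·10 + 9. Bump = 42. G_7 = 41.

3·10 + 9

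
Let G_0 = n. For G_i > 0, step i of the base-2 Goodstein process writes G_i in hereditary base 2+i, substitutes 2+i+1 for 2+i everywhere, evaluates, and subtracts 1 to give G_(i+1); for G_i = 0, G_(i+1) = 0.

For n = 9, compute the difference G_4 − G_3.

G_0=9  [base 2] 2^(2 + 1) + 1  →[2↦3]→  3^(3 + 1) + 1 = 82  −1 ⇒ G_1=81
G_1=81  [base 3] 3^(3 + 1)  →[3↦4]→  4^(4 + 1) = 1024  −1 ⇒ G_2=1023
G_2=1023  [base 4] 3·4^4 + 3·4^3 + 3·4^2 + 3·4 + 3  →[4↦5]→  3·5^5 + 3·5^3 + 3·5^2 + 3·5 + 3 = 9843  −1 ⇒ G_3=9842
G_3=9842  [base 5] 3·5^5 + 3·5^3 + 3·5^2 + 3·5 + 2  →[5↦6]→  3·6^6 + 3·6^3 + 3·6^2 + 3·6 + 2 = 140744  −1 ⇒ G_4=140743

130901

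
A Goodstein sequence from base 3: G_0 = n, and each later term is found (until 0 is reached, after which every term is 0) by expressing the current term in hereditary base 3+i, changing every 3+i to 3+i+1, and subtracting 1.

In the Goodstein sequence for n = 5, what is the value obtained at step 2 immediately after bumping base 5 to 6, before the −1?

6

5 —HB3→ 3 + 2 —bump→ 4 + 2 = 6 —(−1)→ 5
5 —HB4→ 4 + 1 —bump→ 5 + 1 = 6 —(−1)→ 5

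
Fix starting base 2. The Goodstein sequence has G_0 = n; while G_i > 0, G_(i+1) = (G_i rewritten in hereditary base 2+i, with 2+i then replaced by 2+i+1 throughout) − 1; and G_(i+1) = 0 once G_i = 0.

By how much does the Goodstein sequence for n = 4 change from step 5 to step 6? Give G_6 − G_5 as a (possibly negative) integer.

30

base 2: 4 = 2^2; at 3: 3^3 = 27; next = 26
base 3: 26 = 2·3^2 + 2·3 + 2; at 4: 2·4^2 + 2·4 + 2 = 42; next = 41
base 4: 41 = 2·4^2 + 2·4 + 1; at 5: 2·5^2 + 2·5 + 1 = 61; next = 60
base 5: 60 = 2·5^2 + 2·5; at 6: 2·6^2 + 2·6 = 84; next = 83
base 6: 83 = 2·6^2 + 6 + 5; at 7: 2·7^2 + 7 + 5 = 110; next = 109
base 7: 109 = 2·7^2 + 7 + 4; at 8: 2·8^2 + 8 + 4 = 140; next = 139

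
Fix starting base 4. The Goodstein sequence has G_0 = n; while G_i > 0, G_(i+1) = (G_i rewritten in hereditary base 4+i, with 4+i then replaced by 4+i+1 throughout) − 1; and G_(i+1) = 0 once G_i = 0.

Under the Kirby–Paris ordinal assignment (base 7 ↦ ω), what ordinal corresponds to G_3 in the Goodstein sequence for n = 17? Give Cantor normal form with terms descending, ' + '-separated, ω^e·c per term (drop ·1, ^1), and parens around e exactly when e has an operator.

step 0: 17 = 4^2 + 1; sub 5 for 4: 5^2 + 1; = 26; G_1 = 26−1 = 25
step 1: 25 = 5^2; sub 6 for 5: 6^2; = 36; G_2 = 36−1 = 35
step 2: 35 = 5·6 + 5; sub 7 for 6: 5·7 + 5; = 40; G_3 = 40−1 = 39
step 3: 39 = 5·7 + 4; sub 8 for 7: 5·8 + 4; = 44; G_4 = 44−1 = 43

ω·5 + 4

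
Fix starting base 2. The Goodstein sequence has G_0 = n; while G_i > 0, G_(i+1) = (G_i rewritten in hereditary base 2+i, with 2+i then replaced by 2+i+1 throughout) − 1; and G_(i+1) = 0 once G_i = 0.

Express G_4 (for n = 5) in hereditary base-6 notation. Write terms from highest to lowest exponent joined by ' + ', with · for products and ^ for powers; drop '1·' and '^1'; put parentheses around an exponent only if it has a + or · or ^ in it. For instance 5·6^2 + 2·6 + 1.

3·6^3 + 3·6^2 + 3·6 + 1

5 —HB2→ 2^2 + 1 —bump→ 3^3 + 1 = 28 —(−1)→ 27
27 —HB3→ 3^3 —bump→ 4^4 = 256 —(−1)→ 255
255 —HB4→ 3·4^3 + 3·4^2 + 3·4 + 3 —bump→ 3·5^3 + 3·5^2 + 3·5 + 3 = 468 —(−1)→ 467
467 —HB5→ 3·5^3 + 3·5^2 + 3·5 + 2 —bump→ 3·6^3 + 3·6^2 + 3·6 + 2 = 776 —(−1)→ 775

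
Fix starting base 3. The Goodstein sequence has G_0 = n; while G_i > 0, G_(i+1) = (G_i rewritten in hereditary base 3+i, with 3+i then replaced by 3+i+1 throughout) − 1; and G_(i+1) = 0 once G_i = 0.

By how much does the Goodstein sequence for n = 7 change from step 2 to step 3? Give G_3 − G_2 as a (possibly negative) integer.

i=0: 7 = 2·3 + 1 (b=3); 3→4: 2·4 + 1 = 9; 9−1 = 8
i=1: 8 = 2·4 (b=4); 4→5: 2·5 = 10; 10−1 = 9
i=2: 9 = 5 + 4 (b=5); 5→6: 6 + 4 = 10; 10−1 = 9

0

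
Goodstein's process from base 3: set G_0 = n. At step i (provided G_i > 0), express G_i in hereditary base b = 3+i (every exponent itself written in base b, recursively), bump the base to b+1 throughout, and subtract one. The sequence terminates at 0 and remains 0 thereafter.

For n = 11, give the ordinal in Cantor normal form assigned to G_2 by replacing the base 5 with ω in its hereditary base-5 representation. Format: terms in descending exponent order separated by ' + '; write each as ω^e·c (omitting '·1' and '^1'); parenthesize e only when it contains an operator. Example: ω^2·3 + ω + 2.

ω^2

base 3: 11 = 3^2 + 2; at 4: 4^2 + 2 = 18; next = 17
base 4: 17 = 4^2 + 1; at 5: 5^2 + 1 = 26; next = 25
base 5: 25 = 5^2; at 6: 6^2 = 36; next = 35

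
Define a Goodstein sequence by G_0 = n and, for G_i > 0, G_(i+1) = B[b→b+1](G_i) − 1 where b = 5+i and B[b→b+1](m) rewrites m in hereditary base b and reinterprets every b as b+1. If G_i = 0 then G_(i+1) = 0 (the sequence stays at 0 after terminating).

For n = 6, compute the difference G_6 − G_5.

-1

step 0: 6 = 5 + 1; sub 6 for 5: 6 + 1; = 7; G_1 = 7−1 = 6
step 1: 6 = 6; sub 7 for 6: 7; = 7; G_2 = 7−1 = 6
step 2: 6 = 6; sub 8 for 7: 6; = 6; G_3 = 6−1 = 5
step 3: 5 = 5; sub 9 for 8: 5; = 5; G_4 = 5−1 = 4
step 4: 4 = 4; sub 10 for 9: 4; = 4; G_5 = 4−1 = 3
step 5: 3 = 3; sub 11 for 10: 3; = 3; G_6 = 3−1 = 2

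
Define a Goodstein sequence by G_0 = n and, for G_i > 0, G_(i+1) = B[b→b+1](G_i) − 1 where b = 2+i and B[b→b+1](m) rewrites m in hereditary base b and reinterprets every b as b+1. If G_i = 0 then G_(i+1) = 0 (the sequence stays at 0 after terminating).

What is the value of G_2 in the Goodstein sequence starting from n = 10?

1025

G_0=10  [base 2] 2^(2 + 1) + 2  →[2↦3]→  3^(3 + 1) + 3 = 84  −1 ⇒ G_1=83
G_1=83  [base 3] 3^(3 + 1) + 2  →[3↦4]→  4^(4 + 1) + 2 = 1026  −1 ⇒ G_2=1025
G_2=1025  [base 4] 4^(4 + 1) + 1  →[4↦5]→  5^(5 + 1) + 1 = 15626  −1 ⇒ G_3=15625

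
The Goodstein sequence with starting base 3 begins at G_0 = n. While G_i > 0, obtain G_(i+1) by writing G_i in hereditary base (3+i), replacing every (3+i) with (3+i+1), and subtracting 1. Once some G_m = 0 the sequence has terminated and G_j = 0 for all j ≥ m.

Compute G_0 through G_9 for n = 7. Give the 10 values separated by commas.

[0] 7 ≡ 2·3 + 1 (base 3). Lift 4: 9. −1: 8.
[1] 8 ≡ 2·4 (base 4). Lift 5: 10. −1: 9.
[2] 9 ≡ 5 + 4 (base 5). Lift 6: 10. −1: 9.
[3] 9 ≡ 6 + 3 (base 6). Lift 7: 10. −1: 9.
[4] 9 ≡ 7 + 2 (base 7). Lift 8: 10. −1: 9.
[5] 9 ≡ 8 + 1 (base 8). Lift 9: 10. −1: 9.
[6] 9 ≡ 9 (base 9). Lift 10: 10. −1: 9.
[7] 9 ≡ 9 (base 10). Lift 11: 9. −1: 8.
[8] 8 ≡ 8 (base 11). Lift 12: 8. −1: 7.

7, 8, 9, 9, 9, 9, 9, 9, 8, 7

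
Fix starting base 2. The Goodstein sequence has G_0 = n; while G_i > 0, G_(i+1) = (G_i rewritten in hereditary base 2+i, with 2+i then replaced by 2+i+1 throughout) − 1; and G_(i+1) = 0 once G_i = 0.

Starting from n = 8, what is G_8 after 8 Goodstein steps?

G_0 = 8. HB_2(8) = 2^(2 + 1). Bump = 81. G_1 = 80.
G_1 = 80. HB_3(80) = 2·3^3 + 2·3^2 + 2·3 + 2. Bump = 554. G_2 = 553.
G_2 = 553. HB_4(553) = 2·4^4 + 2·4^2 + 2·4 + 1. Bump = 6311. G_3 = 6310.
G_3 = 6310. HB_5(6310) = 2·5^5 + 2·5^2 + 2·5. Bump = 93396. G_4 = 93395.
G_4 = 93395. HB_6(93395) = 2·6^6 + 2·6^2 + 6 + 5. Bump = 1647196. G_5 = 1647195.
G_5 = 1647195. HB_7(1647195) = 2·7^7 + 2·7^2 + 7 + 4. Bump = 33554572. G_6 = 33554571.
G_6 = 33554571. HB_8(33554571) = 2·8^8 + 2·8^2 + 8 + 3. Bump = 774841152. G_7 = 774841151.
G_7 = 774841151. HB_9(774841151) = 2·9^9 + 2·9^2 + 9 + 2. Bump = 20000000212. G_8 = 20000000211.

20000000211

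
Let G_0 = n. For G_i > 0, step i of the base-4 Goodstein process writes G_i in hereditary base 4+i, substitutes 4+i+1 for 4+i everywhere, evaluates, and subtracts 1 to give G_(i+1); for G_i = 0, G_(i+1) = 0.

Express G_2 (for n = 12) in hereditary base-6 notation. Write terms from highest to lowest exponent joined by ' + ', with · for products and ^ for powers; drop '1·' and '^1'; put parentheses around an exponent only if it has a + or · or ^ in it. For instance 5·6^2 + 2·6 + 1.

2·6 + 3

i=0: 12 = 3·4 (b=4); 4→5: 3·5 = 15; 15−1 = 14
i=1: 14 = 2·5 + 4 (b=5); 5→6: 2·6 + 4 = 16; 16−1 = 15
i=2: 15 = 2·6 + 3 (b=6); 6→7: 2·7 + 3 = 17; 17−1 = 16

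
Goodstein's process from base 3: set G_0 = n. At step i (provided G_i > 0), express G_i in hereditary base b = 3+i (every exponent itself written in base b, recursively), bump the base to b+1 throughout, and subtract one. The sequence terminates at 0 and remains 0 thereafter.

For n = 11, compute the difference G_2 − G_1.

8

(0) 11|_3 = 3^2 + 2 ↦ 4^2 + 2|_4 = 18 ⇒ 17
(1) 17|_4 = 4^2 + 1 ↦ 5^2 + 1|_5 = 26 ⇒ 25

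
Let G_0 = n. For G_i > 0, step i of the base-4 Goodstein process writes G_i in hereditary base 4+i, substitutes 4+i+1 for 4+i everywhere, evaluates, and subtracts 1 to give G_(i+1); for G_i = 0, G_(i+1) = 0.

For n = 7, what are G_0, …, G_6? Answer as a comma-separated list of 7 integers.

7, 7, 7, 7, 7, 6, 5

[0] 7 ≡ 4 + 3 (base 4). Lift 5: 8. −1: 7.
[1] 7 ≡ 5 + 2 (base 5). Lift 6: 8. −1: 7.
[2] 7 ≡ 6 + 1 (base 6). Lift 7: 8. −1: 7.
[3] 7 ≡ 7 (base 7). Lift 8: 8. −1: 7.
[4] 7 ≡ 7 (base 8). Lift 9: 7. −1: 6.
[5] 6 ≡ 6 (base 9). Lift 10: 6. −1: 5.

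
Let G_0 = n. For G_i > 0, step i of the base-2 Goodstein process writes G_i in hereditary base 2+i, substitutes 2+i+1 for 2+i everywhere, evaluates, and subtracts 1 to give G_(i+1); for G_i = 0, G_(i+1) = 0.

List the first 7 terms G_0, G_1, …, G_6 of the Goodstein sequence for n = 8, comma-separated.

8, 80, 553, 6310, 93395, 1647195, 33554571

[0] 8 ≡ 2^(2 + 1) (base 2). Lift 3: 81. −1: 80.
[1] 80 ≡ 2·3^3 + 2·3^2 + 2·3 + 2 (base 3). Lift 4: 554. −1: 553.
[2] 553 ≡ 2·4^4 + 2·4^2 + 2·4 + 1 (base 4). Lift 5: 6311. −1: 6310.
[3] 6310 ≡ 2·5^5 + 2·5^2 + 2·5 (base 5). Lift 6: 93396. −1: 93395.
[4] 93395 ≡ 2·6^6 + 2·6^2 + 6 + 5 (base 6). Lift 7: 1647196. −1: 1647195.
[5] 1647195 ≡ 2·7^7 + 2·7^2 + 7 + 4 (base 7). Lift 8: 33554572. −1: 33554571.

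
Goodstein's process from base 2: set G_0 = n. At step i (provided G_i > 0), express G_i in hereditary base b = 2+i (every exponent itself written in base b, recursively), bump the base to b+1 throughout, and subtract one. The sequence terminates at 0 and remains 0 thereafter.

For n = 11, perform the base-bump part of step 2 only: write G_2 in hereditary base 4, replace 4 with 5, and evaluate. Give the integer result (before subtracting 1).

(0) 11|_2 = 2^(2 + 1) + 2 + 1 ↦ 3^(3 + 1) + 3 + 1|_3 = 85 ⇒ 84
(1) 84|_3 = 3^(3 + 1) + 3 ↦ 4^(4 + 1) + 4|_4 = 1028 ⇒ 1027

15628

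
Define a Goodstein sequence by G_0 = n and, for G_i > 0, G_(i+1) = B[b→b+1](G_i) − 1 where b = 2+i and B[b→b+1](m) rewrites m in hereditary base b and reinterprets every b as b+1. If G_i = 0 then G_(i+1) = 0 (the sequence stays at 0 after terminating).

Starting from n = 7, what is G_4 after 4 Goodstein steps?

[0] 7 ≡ 2^2 + 2 + 1 (base 2). Lift 3: 31. −1: 30.
[1] 30 ≡ 3^3 + 3 (base 3). Lift 4: 260. −1: 259.
[2] 259 ≡ 4^4 + 3 (base 4). Lift 5: 3128. −1: 3127.
[3] 3127 ≡ 5^5 + 2 (base 5). Lift 6: 46658. −1: 46657.
[4] 46657 ≡ 6^6 + 1 (base 6). Lift 7: 823544. −1: 823543.

46657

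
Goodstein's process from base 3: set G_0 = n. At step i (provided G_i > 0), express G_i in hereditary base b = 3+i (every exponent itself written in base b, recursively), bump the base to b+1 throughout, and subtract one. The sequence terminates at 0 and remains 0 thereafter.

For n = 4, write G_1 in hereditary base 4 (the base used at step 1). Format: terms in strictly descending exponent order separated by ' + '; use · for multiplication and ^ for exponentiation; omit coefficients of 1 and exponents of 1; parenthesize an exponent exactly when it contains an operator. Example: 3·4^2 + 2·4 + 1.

base 3: 4 = 3 + 1; at 4: 4 + 1 = 5; next = 4
base 4: 4 = 4; at 5: 5 = 5; next = 4

4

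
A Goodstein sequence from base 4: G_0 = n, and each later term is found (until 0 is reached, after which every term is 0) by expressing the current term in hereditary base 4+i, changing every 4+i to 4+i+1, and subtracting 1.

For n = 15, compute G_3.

step 0: 15 = 3·4 + 3; sub 5 for 4: 3·5 + 3; = 18; G_1 = 18−1 = 17
step 1: 17 = 3·5 + 2; sub 6 for 5: 3·6 + 2; = 20; G_2 = 20−1 = 19
step 2: 19 = 3·6 + 1; sub 7 for 6: 3·7 + 1; = 22; G_3 = 22−1 = 21

21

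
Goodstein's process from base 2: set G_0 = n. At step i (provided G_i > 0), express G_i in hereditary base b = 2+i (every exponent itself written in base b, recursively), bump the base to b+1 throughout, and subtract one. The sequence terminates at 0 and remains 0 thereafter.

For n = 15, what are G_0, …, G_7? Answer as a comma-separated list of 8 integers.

15, 111, 1283, 18752, 326593, 6588344, 150994943, 3524450280

15 —HB2→ 2^(2 + 1) + 2^2 + 2 + 1 —bump→ 3^(3 + 1) + 3^3 + 3 + 1 = 112 —(−1)→ 111
111 —HB3→ 3^(3 + 1) + 3^3 + 3 —bump→ 4^(4 + 1) + 4^4 + 4 = 1284 —(−1)→ 1283
1283 —HB4→ 4^(4 + 1) + 4^4 + 3 —bump→ 5^(5 + 1) + 5^5 + 3 = 18753 —(−1)→ 18752
18752 —HB5→ 5^(5 + 1) + 5^5 + 2 —bump→ 6^(6 + 1) + 6^6 + 2 = 326594 —(−1)→ 326593
326593 —HB6→ 6^(6 + 1) + 6^6 + 1 —bump→ 7^(7 + 1) + 7^7 + 1 = 6588345 —(−1)→ 6588344
6588344 —HB7→ 7^(7 + 1) + 7^7 —bump→ 8^(8 + 1) + 8^8 = 150994944 —(−1)→ 150994943
150994943 —HB8→ 8^(8 + 1) + 7·8^7 + 7·8^6 + 7·8^5 + 7·8^4 + 7·8^3 + 7·8^2 + 7·8 + 7 —bump→ 9^(9 + 1) + 7·9^7 + 7·9^6 + 7·9^5 + 7·9^4 + 7·9^3 + 7·9^2 + 7·9 + 7 = 3524450281 —(−1)→ 3524450280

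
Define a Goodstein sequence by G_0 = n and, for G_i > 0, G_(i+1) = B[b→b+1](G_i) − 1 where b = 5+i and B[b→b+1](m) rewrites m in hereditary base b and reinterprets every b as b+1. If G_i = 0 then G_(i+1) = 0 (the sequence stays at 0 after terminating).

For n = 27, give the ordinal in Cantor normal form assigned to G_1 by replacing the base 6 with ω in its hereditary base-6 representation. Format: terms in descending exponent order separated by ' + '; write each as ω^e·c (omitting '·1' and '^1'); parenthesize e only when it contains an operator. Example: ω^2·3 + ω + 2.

step 0: 27 = 5^2 + 2; sub 6 for 5: 6^2 + 2; = 38; G_1 = 38−1 = 37
step 1: 37 = 6^2 + 1; sub 7 for 6: 7^2 + 1; = 50; G_2 = 50−1 = 49

ω^2 + 1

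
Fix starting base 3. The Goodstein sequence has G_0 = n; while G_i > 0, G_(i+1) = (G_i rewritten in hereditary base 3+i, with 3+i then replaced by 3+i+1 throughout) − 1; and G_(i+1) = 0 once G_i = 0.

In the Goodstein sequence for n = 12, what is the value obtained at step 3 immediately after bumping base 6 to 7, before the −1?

G_0=12  [base 3] 3^2 + 3  →[3↦4]→  4^2 + 4 = 20  −1 ⇒ G_1=19
G_1=19  [base 4] 4^2 + 3  →[4↦5]→  5^2 + 3 = 28  −1 ⇒ G_2=27
G_2=27  [base 5] 5^2 + 2  →[5↦6]→  6^2 + 2 = 38  −1 ⇒ G_3=37
G_3=37  [base 6] 6^2 + 1  →[6↦7]→  7^2 + 1 = 50  −1 ⇒ G_4=49

50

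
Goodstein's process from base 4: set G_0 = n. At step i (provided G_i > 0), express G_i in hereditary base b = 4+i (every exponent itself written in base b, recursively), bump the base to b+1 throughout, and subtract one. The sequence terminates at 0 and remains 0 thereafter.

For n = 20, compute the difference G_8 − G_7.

8

base 4: 20 = 4^2 + 4; at 5: 5^2 + 5 = 30; next = 29
base 5: 29 = 5^2 + 4; at 6: 6^2 + 4 = 40; next = 39
base 6: 39 = 6^2 + 3; at 7: 7^2 + 3 = 52; next = 51
base 7: 51 = 7^2 + 2; at 8: 8^2 + 2 = 66; next = 65
base 8: 65 = 8^2 + 1; at 9: 9^2 + 1 = 82; next = 81
base 9: 81 = 9^2; at 10: 10^2 = 100; next = 99
base 10: 99 = 9·10 + 9; at 11: 9·11 + 9 = 108; next = 107
base 11: 107 = 9·11 + 8; at 12: 9·12 + 8 = 116; next = 115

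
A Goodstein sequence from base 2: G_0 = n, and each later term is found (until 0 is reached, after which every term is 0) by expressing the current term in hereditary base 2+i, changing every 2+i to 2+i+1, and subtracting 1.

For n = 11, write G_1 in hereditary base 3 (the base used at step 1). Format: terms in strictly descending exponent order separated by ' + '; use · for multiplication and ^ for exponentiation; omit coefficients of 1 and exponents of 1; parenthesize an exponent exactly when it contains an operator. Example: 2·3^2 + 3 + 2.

3^(3 + 1) + 3

G_0 = 11. HB_2(11) = 2^(2 + 1) + 2 + 1. Bump = 85. G_1 = 84.
G_1 = 84. HB_3(84) = 3^(3 + 1) + 3. Bump = 1028. G_2 = 1027.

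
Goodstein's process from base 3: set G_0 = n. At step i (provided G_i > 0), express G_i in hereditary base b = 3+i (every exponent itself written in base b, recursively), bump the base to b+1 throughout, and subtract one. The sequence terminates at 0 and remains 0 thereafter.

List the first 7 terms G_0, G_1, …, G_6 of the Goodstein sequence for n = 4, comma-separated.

4, 4, 4, 3, 2, 1, 0

base 3: 4 = 3 + 1; at 4: 4 + 1 = 5; next = 4
base 4: 4 = 4; at 5: 5 = 5; next = 4
base 5: 4 = 4; at 6: 4 = 4; next = 3
base 6: 3 = 3; at 7: 3 = 3; next = 2
base 7: 2 = 2; at 8: 2 = 2; next = 1
base 8: 1 = 1; at 9: 1 = 1; next = 0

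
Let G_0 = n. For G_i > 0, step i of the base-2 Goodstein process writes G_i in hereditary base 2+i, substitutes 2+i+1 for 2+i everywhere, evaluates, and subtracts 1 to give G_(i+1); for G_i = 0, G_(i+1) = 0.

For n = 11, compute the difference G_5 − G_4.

base 2: 11 = 2^(2 + 1) + 2 + 1; at 3: 3^(3 + 1) + 3 + 1 = 85; next = 84
base 3: 84 = 3^(3 + 1) + 3; at 4: 4^(4 + 1) + 4 = 1028; next = 1027
base 4: 1027 = 4^(4 + 1) + 3; at 5: 5^(5 + 1) + 3 = 15628; next = 15627
base 5: 15627 = 5^(5 + 1) + 2; at 6: 6^(6 + 1) + 2 = 279938; next = 279937
base 6: 279937 = 6^(6 + 1) + 1; at 7: 7^(7 + 1) + 1 = 5764802; next = 5764801

5484864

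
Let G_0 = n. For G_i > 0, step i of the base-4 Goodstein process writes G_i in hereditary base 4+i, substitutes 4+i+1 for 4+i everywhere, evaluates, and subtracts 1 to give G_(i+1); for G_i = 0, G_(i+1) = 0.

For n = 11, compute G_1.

12

step 0: 11 = 2·4 + 3; sub 5 for 4: 2·5 + 3; = 13; G_1 = 13−1 = 12
step 1: 12 = 2·5 + 2; sub 6 for 5: 2·6 + 2; = 14; G_2 = 14−1 = 13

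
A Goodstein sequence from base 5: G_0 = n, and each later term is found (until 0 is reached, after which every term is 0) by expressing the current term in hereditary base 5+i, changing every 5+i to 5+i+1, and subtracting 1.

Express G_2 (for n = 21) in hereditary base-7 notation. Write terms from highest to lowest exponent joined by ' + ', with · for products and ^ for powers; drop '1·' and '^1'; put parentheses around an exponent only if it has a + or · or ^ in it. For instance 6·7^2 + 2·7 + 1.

step 0: 21 = 4·5 + 1; sub 6 for 5: 4·6 + 1; = 25; G_1 = 25−1 = 24
step 1: 24 = 4·6; sub 7 for 6: 4·7; = 28; G_2 = 28−1 = 27
step 2: 27 = 3·7 + 6; sub 8 for 7: 3·8 + 6; = 30; G_3 = 30−1 = 29

3·7 + 6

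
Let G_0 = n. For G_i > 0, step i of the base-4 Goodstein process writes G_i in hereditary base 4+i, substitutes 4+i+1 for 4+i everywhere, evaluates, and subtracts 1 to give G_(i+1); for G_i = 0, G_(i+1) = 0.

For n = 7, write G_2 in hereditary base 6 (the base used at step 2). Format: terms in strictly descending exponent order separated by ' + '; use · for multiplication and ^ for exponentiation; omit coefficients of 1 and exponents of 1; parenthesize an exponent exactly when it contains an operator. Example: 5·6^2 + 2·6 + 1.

6 + 1

G_0 = 7. HB_4(7) = 4 + 3. Bump = 8. G_1 = 7.
G_1 = 7. HB_5(7) = 5 + 2. Bump = 8. G_2 = 7.
G_2 = 7. HB_6(7) = 6 + 1. Bump = 8. G_3 = 7.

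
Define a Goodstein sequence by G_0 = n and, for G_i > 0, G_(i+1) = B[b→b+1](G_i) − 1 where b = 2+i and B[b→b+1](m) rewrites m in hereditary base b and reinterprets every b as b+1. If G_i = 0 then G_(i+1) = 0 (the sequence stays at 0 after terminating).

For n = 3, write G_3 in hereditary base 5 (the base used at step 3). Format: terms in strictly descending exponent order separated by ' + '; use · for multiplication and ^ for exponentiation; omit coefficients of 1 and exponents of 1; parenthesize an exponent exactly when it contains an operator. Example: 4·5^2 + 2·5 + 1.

2

step 0: 3 = 2 + 1; sub 3 for 2: 3 + 1; = 4; G_1 = 4−1 = 3
step 1: 3 = 3; sub 4 for 3: 4; = 4; G_2 = 4−1 = 3
step 2: 3 = 3; sub 5 for 4: 3; = 3; G_3 = 3−1 = 2
step 3: 2 = 2; sub 6 for 5: 2; = 2; G_4 = 2−1 = 1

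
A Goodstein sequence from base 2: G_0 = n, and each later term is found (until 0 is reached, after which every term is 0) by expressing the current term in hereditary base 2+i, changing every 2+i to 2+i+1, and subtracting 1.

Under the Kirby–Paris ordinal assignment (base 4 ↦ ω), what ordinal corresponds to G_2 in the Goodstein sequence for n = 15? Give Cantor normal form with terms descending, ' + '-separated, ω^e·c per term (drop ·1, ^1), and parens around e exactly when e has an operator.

ω^(ω + 1) + ω^ω + 3

G_0 = 15. HB_2(15) = 2^(2 + 1) + 2^2 + 2 + 1. Bump = 112. G_1 = 111.
G_1 = 111. HB_3(111) = 3^(3 + 1) + 3^3 + 3. Bump = 1284. G_2 = 1283.
G_2 = 1283. HB_4(1283) = 4^(4 + 1) + 4^4 + 3. Bump = 18753. G_3 = 18752.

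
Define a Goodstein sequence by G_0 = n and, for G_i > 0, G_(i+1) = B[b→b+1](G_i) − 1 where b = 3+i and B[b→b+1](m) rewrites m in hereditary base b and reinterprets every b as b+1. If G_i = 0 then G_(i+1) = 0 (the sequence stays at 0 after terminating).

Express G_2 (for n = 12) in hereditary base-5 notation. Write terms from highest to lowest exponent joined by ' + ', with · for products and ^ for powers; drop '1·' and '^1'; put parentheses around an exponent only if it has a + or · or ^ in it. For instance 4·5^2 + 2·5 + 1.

5^2 + 2

base 3: 12 = 3^2 + 3; at 4: 4^2 + 4 = 20; next = 19
base 4: 19 = 4^2 + 3; at 5: 5^2 + 3 = 28; next = 27
base 5: 27 = 5^2 + 2; at 6: 6^2 + 2 = 38; next = 37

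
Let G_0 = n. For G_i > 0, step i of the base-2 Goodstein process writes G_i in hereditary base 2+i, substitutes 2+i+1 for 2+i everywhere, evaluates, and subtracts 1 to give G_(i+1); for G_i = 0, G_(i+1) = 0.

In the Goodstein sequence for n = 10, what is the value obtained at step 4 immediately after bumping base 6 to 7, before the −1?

4215755

(0) 10|_2 = 2^(2 + 1) + 2 ↦ 3^(3 + 1) + 3|_3 = 84 ⇒ 83
(1) 83|_3 = 3^(3 + 1) + 2 ↦ 4^(4 + 1) + 2|_4 = 1026 ⇒ 1025
(2) 1025|_4 = 4^(4 + 1) + 1 ↦ 5^(5 + 1) + 1|_5 = 15626 ⇒ 15625
(3) 15625|_5 = 5^(5 + 1) ↦ 6^(6 + 1)|_6 = 279936 ⇒ 279935
(4) 279935|_6 = 5·6^6 + 5·6^5 + 5·6^4 + 5·6^3 + 5·6^2 + 5·6 + 5 ↦ 5·7^7 + 5·7^5 + 5·7^4 + 5·7^3 + 5·7^2 + 5·7 + 5|_7 = 4215755 ⇒ 4215754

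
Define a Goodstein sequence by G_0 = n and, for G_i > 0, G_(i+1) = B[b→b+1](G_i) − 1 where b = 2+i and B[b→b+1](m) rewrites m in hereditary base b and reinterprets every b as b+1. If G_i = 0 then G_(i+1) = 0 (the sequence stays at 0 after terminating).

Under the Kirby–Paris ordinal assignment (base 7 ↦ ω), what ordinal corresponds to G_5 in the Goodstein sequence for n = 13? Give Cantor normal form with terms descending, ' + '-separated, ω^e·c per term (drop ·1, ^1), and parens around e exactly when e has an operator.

G_0 = 13. HB_2(13) = 2^(2 + 1) + 2^2 + 1. Bump = 109. G_1 = 108.
G_1 = 108. HB_3(108) = 3^(3 + 1) + 3^3. Bump = 1280. G_2 = 1279.
G_2 = 1279. HB_4(1279) = 4^(4 + 1) + 3·4^3 + 3·4^2 + 3·4 + 3. Bump = 16093. G_3 = 16092.
G_3 = 16092. HB_5(16092) = 5^(5 + 1) + 3·5^3 + 3·5^2 + 3·5 + 2. Bump = 280712. G_4 = 280711.
G_4 = 280711. HB_6(280711) = 6^(6 + 1) + 3·6^3 + 3·6^2 + 3·6 + 1. Bump = 5765999. G_5 = 5765998.
G_5 = 5765998. HB_7(5765998) = 7^(7 + 1) + 3·7^3 + 3·7^2 + 3·7. Bump = 134219480. G_6 = 134219479.

ω^(ω + 1) + ω^3·3 + ω^2·3 + ω·3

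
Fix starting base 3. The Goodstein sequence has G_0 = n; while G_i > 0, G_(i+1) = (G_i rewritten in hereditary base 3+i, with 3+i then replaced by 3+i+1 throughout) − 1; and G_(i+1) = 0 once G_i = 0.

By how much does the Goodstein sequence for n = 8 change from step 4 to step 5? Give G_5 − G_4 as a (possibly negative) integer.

0

i=0: 8 = 2·3 + 2 (b=3); 3→4: 2·4 + 2 = 10; 10−1 = 9
i=1: 9 = 2·4 + 1 (b=4); 4→5: 2·5 + 1 = 11; 11−1 = 10
i=2: 10 = 2·5 (b=5); 5→6: 2·6 = 12; 12−1 = 11
i=3: 11 = 6 + 5 (b=6); 6→7: 7 + 5 = 12; 12−1 = 11
i=4: 11 = 7 + 4 (b=7); 7→8: 8 + 4 = 12; 12−1 = 11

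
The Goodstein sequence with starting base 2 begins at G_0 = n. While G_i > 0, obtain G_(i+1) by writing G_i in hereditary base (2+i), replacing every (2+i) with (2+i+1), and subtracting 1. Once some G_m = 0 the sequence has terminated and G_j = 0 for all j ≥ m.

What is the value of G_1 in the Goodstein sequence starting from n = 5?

[0] 5 ≡ 2^2 + 1 (base 2). Lift 3: 28. −1: 27.
[1] 27 ≡ 3^3 (base 3). Lift 4: 256. −1: 255.

27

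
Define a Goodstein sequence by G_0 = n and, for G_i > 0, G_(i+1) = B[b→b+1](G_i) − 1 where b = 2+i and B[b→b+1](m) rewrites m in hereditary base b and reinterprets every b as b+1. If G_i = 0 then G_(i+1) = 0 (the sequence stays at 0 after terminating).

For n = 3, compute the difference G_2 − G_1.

(0) 3|_2 = 2 + 1 ↦ 3 + 1|_3 = 4 ⇒ 3
(1) 3|_3 = 3 ↦ 4|_4 = 4 ⇒ 3

0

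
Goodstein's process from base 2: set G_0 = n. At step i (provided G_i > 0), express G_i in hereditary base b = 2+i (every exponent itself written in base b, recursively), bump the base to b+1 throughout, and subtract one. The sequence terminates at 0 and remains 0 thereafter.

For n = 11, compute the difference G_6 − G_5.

128452926

(0) 11|_2 = 2^(2 + 1) + 2 + 1 ↦ 3^(3 + 1) + 3 + 1|_3 = 85 ⇒ 84
(1) 84|_3 = 3^(3 + 1) + 3 ↦ 4^(4 + 1) + 4|_4 = 1028 ⇒ 1027
(2) 1027|_4 = 4^(4 + 1) + 3 ↦ 5^(5 + 1) + 3|_5 = 15628 ⇒ 15627
(3) 15627|_5 = 5^(5 + 1) + 2 ↦ 6^(6 + 1) + 2|_6 = 279938 ⇒ 279937
(4) 279937|_6 = 6^(6 + 1) + 1 ↦ 7^(7 + 1) + 1|_7 = 5764802 ⇒ 5764801
(5) 5764801|_7 = 7^(7 + 1) ↦ 8^(8 + 1)|_8 = 134217728 ⇒ 134217727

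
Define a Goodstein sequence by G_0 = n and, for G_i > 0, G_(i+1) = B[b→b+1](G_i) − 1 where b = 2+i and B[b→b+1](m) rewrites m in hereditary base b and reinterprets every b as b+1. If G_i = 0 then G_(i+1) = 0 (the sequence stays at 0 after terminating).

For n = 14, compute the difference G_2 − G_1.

14 —HB2→ 2^(2 + 1) + 2^2 + 2 —bump→ 3^(3 + 1) + 3^3 + 3 = 111 —(−1)→ 110
110 —HB3→ 3^(3 + 1) + 3^3 + 2 —bump→ 4^(4 + 1) + 4^4 + 2 = 1282 —(−1)→ 1281

1171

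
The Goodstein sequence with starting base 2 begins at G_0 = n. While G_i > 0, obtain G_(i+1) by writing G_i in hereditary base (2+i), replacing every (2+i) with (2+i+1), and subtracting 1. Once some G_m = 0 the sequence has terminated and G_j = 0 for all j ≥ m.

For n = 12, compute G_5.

G_0=12  [base 2] 2^(2 + 1) + 2^2  →[2↦3]→  3^(3 + 1) + 3^3 = 108  −1 ⇒ G_1=107
G_1=107  [base 3] 3^(3 + 1) + 2·3^2 + 2·3 + 2  →[3↦4]→  4^(4 + 1) + 2·4^2 + 2·4 + 2 = 1066  −1 ⇒ G_2=1065
G_2=1065  [base 4] 4^(4 + 1) + 2·4^2 + 2·4 + 1  →[4↦5]→  5^(5 + 1) + 2·5^2 + 2·5 + 1 = 15686  −1 ⇒ G_3=15685
G_3=15685  [base 5] 5^(5 + 1) + 2·5^2 + 2·5  →[5↦6]→  6^(6 + 1) + 2·6^2 + 2·6 = 280020  −1 ⇒ G_4=280019
G_4=280019  [base 6] 6^(6 + 1) + 2·6^2 + 6 + 5  →[6↦7]→  7^(7 + 1) + 2·7^2 + 7 + 5 = 5764911  −1 ⇒ G_5=5764910
G_5=5764910  [base 7] 7^(7 + 1) + 2·7^2 + 7 + 4  →[7↦8]→  8^(8 + 1) + 2·8^2 + 8 + 4 = 134217868  −1 ⇒ G_6=134217867

5764910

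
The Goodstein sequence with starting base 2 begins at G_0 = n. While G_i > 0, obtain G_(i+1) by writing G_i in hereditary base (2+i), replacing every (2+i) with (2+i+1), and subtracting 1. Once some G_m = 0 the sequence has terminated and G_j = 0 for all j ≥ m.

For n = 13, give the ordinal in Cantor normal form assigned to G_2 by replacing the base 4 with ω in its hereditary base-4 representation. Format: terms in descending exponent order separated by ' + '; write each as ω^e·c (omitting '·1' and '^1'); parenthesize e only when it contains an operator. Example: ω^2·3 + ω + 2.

ω^(ω + 1) + ω^3·3 + ω^2·3 + ω·3 + 3

G_0 = 13. HB_2(13) = 2^(2 + 1) + 2^2 + 1. Bump = 109. G_1 = 108.
G_1 = 108. HB_3(108) = 3^(3 + 1) + 3^3. Bump = 1280. G_2 = 1279.
G_2 = 1279. HB_4(1279) = 4^(4 + 1) + 3·4^3 + 3·4^2 + 3·4 + 3. Bump = 16093. G_3 = 16092.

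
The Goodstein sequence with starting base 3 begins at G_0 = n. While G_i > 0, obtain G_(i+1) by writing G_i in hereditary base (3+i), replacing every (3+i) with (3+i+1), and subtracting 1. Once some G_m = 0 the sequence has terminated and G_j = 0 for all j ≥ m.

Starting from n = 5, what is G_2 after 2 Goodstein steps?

base 3: 5 = 3 + 2; at 4: 4 + 2 = 6; next = 5
base 4: 5 = 4 + 1; at 5: 5 + 1 = 6; next = 5
base 5: 5 = 5; at 6: 6 = 6; next = 5

5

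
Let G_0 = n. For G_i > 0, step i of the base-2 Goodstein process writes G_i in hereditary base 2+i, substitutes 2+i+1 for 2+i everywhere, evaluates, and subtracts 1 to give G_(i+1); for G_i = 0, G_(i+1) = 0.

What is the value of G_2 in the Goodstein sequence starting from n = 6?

257

G_0 = 6. HB_2(6) = 2^2 + 2. Bump = 30. G_1 = 29.
G_1 = 29. HB_3(29) = 3^3 + 2. Bump = 258. G_2 = 257.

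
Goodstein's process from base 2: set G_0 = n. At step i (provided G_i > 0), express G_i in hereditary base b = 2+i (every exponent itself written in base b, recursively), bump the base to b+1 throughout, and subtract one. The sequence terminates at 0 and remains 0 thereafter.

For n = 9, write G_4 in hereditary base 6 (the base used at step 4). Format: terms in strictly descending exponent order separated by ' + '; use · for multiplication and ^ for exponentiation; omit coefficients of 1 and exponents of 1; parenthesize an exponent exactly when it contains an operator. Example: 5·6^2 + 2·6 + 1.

G_0 = 9. HB_2(9) = 2^(2 + 1) + 1. Bump = 82. G_1 = 81.
G_1 = 81. HB_3(81) = 3^(3 + 1). Bump = 1024. G_2 = 1023.
G_2 = 1023. HB_4(1023) = 3·4^4 + 3·4^3 + 3·4^2 + 3·4 + 3. Bump = 9843. G_3 = 9842.
G_3 = 9842. HB_5(9842) = 3·5^5 + 3·5^3 + 3·5^2 + 3·5 + 2. Bump = 140744. G_4 = 140743.
G_4 = 140743. HB_6(140743) = 3·6^6 + 3·6^3 + 3·6^2 + 3·6 + 1. Bump = 2471827. G_5 = 2471826.

3·6^6 + 3·6^3 + 3·6^2 + 3·6 + 1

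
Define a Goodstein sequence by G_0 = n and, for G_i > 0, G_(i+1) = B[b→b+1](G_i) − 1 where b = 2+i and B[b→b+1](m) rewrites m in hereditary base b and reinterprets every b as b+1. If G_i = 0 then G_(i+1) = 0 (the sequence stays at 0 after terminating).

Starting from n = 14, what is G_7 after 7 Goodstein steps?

14 —HB2→ 2^(2 + 1) + 2^2 + 2 —bump→ 3^(3 + 1) + 3^3 + 3 = 111 —(−1)→ 110
110 —HB3→ 3^(3 + 1) + 3^3 + 2 —bump→ 4^(4 + 1) + 4^4 + 2 = 1282 —(−1)→ 1281
1281 —HB4→ 4^(4 + 1) + 4^4 + 1 —bump→ 5^(5 + 1) + 5^5 + 1 = 18751 —(−1)→ 18750
18750 —HB5→ 5^(5 + 1) + 5^5 —bump→ 6^(6 + 1) + 6^6 = 326592 —(−1)→ 326591
326591 —HB6→ 6^(6 + 1) + 5·6^5 + 5·6^4 + 5·6^3 + 5·6^2 + 5·6 + 5 —bump→ 7^(7 + 1) + 5·7^5 + 5·7^4 + 5·7^3 + 5·7^2 + 5·7 + 5 = 5862841 —(−1)→ 5862840
5862840 —HB7→ 7^(7 + 1) + 5·7^5 + 5·7^4 + 5·7^3 + 5·7^2 + 5·7 + 4 —bump→ 8^(8 + 1) + 5·8^5 + 5·8^4 + 5·8^3 + 5·8^2 + 5·8 + 4 = 134404972 —(−1)→ 134404971
134404971 —HB8→ 8^(8 + 1) + 5·8^5 + 5·8^4 + 5·8^3 + 5·8^2 + 5·8 + 3 —bump→ 9^(9 + 1) + 5·9^5 + 5·9^4 + 5·9^3 + 5·9^2 + 5·9 + 3 = 3487116549 —(−1)→ 3487116548
3487116548 —HB9→ 9^(9 + 1) + 5·9^5 + 5·9^4 + 5·9^3 + 5·9^2 + 5·9 + 2 —bump→ 10^(10 + 1) + 5·10^5 + 5·10^4 + 5·10^3 + 5·10^2 + 5·10 + 2 = 100000555552 —(−1)→ 100000555551

3487116548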